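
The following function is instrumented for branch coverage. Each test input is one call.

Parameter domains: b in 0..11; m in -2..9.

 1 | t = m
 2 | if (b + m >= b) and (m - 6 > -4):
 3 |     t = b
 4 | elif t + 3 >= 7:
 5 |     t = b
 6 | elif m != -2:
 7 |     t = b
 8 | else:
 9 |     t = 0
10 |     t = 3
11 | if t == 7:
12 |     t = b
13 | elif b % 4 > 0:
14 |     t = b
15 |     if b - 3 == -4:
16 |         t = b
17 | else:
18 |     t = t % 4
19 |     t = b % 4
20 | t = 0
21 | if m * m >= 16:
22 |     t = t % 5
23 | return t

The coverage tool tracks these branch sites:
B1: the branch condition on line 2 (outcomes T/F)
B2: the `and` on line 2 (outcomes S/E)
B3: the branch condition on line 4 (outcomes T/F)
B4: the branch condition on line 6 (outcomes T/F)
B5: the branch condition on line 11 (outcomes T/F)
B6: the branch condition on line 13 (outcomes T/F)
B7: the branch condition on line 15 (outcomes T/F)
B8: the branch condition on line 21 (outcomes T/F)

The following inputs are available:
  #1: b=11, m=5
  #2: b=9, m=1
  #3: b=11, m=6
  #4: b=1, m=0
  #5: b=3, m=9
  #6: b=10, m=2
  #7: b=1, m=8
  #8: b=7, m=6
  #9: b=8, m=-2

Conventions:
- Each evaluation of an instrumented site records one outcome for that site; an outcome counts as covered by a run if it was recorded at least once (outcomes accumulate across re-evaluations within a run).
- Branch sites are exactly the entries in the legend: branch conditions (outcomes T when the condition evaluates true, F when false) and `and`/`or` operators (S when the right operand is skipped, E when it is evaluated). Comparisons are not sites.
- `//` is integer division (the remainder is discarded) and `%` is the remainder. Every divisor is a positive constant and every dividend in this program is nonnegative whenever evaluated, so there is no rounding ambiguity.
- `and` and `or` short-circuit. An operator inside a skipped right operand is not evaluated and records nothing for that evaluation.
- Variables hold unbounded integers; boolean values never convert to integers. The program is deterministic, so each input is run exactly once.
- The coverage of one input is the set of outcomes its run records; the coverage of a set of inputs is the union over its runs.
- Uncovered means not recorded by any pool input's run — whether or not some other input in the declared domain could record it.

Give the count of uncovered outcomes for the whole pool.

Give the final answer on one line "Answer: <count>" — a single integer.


input #1, b=11, m=5: outcomes B1=T, B2=E, B5=F, B6=T, B7=F, B8=T
input #2, b=9, m=1: outcomes B1=F, B2=E, B3=F, B4=T, B5=F, B6=T, B7=F, B8=F
input #3, b=11, m=6: outcomes B1=T, B2=E, B5=F, B6=T, B7=F, B8=T
input #4, b=1, m=0: outcomes B1=F, B2=E, B3=F, B4=T, B5=F, B6=T, B7=F, B8=F
input #5, b=3, m=9: outcomes B1=T, B2=E, B5=F, B6=T, B7=F, B8=T
input #6, b=10, m=2: outcomes B1=F, B2=E, B3=F, B4=T, B5=F, B6=T, B7=F, B8=F
input #7, b=1, m=8: outcomes B1=T, B2=E, B5=F, B6=T, B7=F, B8=T
input #8, b=7, m=6: outcomes B1=T, B2=E, B5=T, B8=T
input #9, b=8, m=-2: outcomes B1=F, B2=S, B3=F, B4=F, B5=F, B6=F, B8=F
union over the pool: B1=T, B1=F, B2=S, B2=E, B3=F, B4=T, B4=F, B5=T, B5=F, B6=T, B6=F, B7=F, B8=T, B8=F
uncovered (2 of 16): B3=T, B7=T
Answer: 2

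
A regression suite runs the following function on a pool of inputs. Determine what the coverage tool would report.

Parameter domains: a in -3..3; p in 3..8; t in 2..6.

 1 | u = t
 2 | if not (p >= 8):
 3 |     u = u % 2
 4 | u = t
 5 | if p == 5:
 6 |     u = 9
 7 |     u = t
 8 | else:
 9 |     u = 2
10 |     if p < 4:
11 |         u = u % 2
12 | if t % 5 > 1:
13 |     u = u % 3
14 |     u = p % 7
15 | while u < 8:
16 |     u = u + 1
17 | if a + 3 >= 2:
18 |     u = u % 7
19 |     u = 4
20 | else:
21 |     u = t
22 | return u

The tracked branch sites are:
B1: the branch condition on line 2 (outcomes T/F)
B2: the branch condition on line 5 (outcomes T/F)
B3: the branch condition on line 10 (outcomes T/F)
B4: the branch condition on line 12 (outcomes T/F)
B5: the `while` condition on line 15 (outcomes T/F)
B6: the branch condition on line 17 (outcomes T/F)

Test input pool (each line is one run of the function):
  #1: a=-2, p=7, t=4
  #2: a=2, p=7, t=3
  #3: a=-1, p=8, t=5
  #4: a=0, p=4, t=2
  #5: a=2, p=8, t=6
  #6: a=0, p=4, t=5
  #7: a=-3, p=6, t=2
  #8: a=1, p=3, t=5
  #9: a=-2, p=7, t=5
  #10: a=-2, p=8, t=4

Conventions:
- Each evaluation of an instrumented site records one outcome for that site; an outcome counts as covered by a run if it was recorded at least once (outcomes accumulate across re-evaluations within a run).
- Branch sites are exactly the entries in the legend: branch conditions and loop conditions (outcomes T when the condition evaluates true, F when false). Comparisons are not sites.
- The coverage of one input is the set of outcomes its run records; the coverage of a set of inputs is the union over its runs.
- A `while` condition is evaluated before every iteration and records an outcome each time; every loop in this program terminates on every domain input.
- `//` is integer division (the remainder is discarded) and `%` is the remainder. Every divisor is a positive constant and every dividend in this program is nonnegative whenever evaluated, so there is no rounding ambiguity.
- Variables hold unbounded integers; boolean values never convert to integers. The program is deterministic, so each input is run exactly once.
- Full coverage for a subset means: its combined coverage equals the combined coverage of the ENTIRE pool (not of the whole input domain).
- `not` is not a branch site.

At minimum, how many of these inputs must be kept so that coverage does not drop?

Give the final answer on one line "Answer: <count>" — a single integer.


test 1 (a=-2, p=7, t=4) fires B1->T, B2->F, B3->F, B4->T, B5->T, B5->T, B5->T, B5->T, B5->T, B5->T, B5->T, B5->T, B5->F, B6->F; hits B1=T, B2=F, B3=F, B4=T, B5=T, B5=F, B6=F
test 2 (a=2, p=7, t=3) fires B1->T, B2->F, B3->F, B4->T, B5->T, B5->T, B5->T, B5->T, B5->T, B5->T, B5->T, B5->T, B5->F, B6->T; hits B1=T, B2=F, B3=F, B4=T, B5=T, B5=F, B6=T
test 3 (a=-1, p=8, t=5) fires B1->F, B2->F, B3->F, B4->F, B5->T, B5->T, B5->T, B5->T, B5->T, B5->T, B5->F, B6->T; hits B1=F, B2=F, B3=F, B4=F, B5=T, B5=F, B6=T
test 4 (a=0, p=4, t=2) fires B1->T, B2->F, B3->F, B4->T, B5->T, B5->T, B5->T, B5->T, B5->F, B6->T; hits B1=T, B2=F, B3=F, B4=T, B5=T, B5=F, B6=T
test 5 (a=2, p=8, t=6) fires B1->F, B2->F, B3->F, B4->F, B5->T, B5->T, B5->T, B5->T, B5->T, B5->T, B5->F, B6->T; hits B1=F, B2=F, B3=F, B4=F, B5=T, B5=F, B6=T
test 6 (a=0, p=4, t=5) fires B1->T, B2->F, B3->F, B4->F, B5->T, B5->T, B5->T, B5->T, B5->T, B5->T, B5->F, B6->T; hits B1=T, B2=F, B3=F, B4=F, B5=T, B5=F, B6=T
test 7 (a=-3, p=6, t=2) fires B1->T, B2->F, B3->F, B4->T, B5->T, B5->T, B5->F, B6->F; hits B1=T, B2=F, B3=F, B4=T, B5=T, B5=F, B6=F
test 8 (a=1, p=3, t=5) fires B1->T, B2->F, B3->T, B4->F, B5->T, B5->T, B5->T, B5->T, B5->T, B5->T, B5->T, B5->T, B5->F, B6->T; hits B1=T, B2=F, B3=T, B4=F, B5=T, B5=F, B6=T
test 9 (a=-2, p=7, t=5) fires B1->T, B2->F, B3->F, B4->F, B5->T, B5->T, B5->T, B5->T, B5->T, B5->T, B5->F, B6->F; hits B1=T, B2=F, B3=F, B4=F, B5=T, B5=F, B6=F
test 10 (a=-2, p=8, t=4) fires B1->F, B2->F, B3->F, B4->T, B5->T, B5->T, B5->T, B5->T, B5->T, B5->T, B5->T, B5->F, B6->F; hits B1=F, B2=F, B3=F, B4=T, B5=T, B5=F, B6=F
the full pool covers 11 outcomes: B1=T, B1=F, B2=F, B3=T, B3=F, B4=T, B4=F, B5=T, B5=F, B6=T, B6=F
no size-1 subset reaches all 11 outcomes (best union: 7/11)
size 2: inputs {8, 10} cover all 11 outcomes, and no lexicographically smaller subset of this size does
Answer: 2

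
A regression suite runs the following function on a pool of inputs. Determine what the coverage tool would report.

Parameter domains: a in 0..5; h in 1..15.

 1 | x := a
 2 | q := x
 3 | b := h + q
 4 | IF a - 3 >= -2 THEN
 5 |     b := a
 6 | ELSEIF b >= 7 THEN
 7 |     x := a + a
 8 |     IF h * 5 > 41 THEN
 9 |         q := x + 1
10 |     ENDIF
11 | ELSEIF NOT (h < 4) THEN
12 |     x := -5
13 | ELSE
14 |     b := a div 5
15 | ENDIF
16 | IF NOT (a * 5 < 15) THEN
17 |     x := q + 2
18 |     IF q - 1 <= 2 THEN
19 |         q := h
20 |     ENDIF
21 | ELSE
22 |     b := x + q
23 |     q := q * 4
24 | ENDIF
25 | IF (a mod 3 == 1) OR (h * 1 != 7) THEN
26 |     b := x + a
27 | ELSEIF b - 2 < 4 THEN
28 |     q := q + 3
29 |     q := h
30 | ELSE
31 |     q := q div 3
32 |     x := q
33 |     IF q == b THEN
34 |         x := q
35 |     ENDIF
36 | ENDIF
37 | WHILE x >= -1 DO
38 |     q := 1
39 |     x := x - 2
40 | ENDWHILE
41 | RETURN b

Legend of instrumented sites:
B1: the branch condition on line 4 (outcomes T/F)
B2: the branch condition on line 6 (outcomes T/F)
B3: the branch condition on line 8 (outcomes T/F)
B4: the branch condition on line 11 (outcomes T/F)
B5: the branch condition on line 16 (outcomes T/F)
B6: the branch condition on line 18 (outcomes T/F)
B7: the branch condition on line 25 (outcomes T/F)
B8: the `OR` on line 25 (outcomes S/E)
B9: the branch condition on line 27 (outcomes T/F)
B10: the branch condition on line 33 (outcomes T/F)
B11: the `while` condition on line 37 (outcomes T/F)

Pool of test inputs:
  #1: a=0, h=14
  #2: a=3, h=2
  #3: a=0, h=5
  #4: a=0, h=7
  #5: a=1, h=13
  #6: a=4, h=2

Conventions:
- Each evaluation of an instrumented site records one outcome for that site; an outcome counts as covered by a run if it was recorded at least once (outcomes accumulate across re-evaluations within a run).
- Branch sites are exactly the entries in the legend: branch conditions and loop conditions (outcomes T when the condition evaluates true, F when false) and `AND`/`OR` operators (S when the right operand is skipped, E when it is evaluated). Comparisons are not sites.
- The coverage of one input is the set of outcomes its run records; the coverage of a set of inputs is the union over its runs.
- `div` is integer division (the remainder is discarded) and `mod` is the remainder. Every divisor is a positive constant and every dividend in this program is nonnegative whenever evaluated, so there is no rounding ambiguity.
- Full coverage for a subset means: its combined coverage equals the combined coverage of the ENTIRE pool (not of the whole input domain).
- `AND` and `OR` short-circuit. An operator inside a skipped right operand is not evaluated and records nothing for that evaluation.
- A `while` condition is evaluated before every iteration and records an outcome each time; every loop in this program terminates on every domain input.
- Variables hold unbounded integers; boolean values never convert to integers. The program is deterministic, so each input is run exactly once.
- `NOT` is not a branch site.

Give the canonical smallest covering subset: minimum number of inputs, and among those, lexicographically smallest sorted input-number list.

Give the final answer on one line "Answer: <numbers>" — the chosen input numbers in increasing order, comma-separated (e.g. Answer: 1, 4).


test 1 (a=0, h=14) hits B1=F, B2=T, B3=T, B5=F, B7=T, B8=E, B11=T, B11=F
test 2 (a=3, h=2) hits B1=T, B5=T, B6=T, B7=T, B8=E, B11=T, B11=F
test 3 (a=0, h=5) hits B1=F, B2=F, B4=T, B5=F, B7=T, B8=E, B11=F
test 4 (a=0, h=7) hits B1=F, B2=T, B3=F, B5=F, B7=F, B8=E, B9=T, B11=T, B11=F
test 5 (a=1, h=13) hits B1=T, B5=F, B7=T, B8=S, B11=T, B11=F
test 6 (a=4, h=2) hits B1=T, B5=T, B6=F, B7=T, B8=S, B11=T, B11=F
together the pool reaches 18 outcomes: B1=T, B1=F, B2=T, B2=F, B3=T, B3=F, B4=T, B5=T, B5=F, B6=T, B6=F, B7=T, B7=F, B8=S, B8=E, B9=T, B11=T, B11=F
checked all size-1 subsets: none covers 18 outcomes (max 9/18)
checked all size-2 subsets: none covers 18 outcomes (max 14/18)
checked all size-3 subsets: none covers 18 outcomes (max 16/18)
checked all size-4 subsets: none covers 18 outcomes (max 17/18)
size 5: inputs {1, 2, 3, 4, 6} cover all 18 outcomes, and no lexicographically smaller subset of this size does
Answer: 1, 2, 3, 4, 6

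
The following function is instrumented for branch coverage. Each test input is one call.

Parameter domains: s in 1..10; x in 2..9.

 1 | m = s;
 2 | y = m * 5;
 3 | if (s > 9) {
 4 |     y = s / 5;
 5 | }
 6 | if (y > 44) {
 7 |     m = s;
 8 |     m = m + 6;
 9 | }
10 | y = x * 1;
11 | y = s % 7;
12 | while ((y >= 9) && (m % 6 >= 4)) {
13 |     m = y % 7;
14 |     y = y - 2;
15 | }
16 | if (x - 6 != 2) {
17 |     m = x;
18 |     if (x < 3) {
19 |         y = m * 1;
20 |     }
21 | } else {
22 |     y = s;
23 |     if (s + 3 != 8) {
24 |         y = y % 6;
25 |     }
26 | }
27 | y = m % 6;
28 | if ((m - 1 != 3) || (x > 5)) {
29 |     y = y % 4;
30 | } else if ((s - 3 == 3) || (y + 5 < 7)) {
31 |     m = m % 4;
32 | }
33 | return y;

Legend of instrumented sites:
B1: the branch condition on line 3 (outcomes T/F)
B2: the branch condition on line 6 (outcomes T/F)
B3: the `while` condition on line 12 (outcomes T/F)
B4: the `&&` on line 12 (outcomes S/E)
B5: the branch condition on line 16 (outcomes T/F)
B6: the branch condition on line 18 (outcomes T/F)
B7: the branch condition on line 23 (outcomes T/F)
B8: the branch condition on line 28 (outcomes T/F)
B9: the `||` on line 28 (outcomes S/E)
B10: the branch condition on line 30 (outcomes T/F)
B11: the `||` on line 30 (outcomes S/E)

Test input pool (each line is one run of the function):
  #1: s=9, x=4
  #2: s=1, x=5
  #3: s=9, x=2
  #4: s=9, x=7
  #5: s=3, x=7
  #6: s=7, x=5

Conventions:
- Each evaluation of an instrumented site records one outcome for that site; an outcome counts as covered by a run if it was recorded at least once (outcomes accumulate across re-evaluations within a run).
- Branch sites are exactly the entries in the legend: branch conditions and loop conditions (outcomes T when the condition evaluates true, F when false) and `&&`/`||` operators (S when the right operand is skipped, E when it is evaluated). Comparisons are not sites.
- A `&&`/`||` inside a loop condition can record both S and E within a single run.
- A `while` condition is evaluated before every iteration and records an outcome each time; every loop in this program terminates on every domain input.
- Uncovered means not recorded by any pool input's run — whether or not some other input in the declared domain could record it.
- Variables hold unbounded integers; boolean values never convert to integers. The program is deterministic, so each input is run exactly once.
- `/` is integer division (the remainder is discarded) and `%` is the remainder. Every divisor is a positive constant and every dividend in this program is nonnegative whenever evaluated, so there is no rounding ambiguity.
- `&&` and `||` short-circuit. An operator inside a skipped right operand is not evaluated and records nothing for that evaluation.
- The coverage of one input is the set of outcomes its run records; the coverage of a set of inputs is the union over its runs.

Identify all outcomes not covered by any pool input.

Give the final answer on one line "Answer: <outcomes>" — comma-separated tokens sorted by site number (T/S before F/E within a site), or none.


test 1 (s=9, x=4) fires B1->F, B2->T, B4->S, B3->F, B5->T, B6->F, B9->E, B8->F, B11->E, B10->F; hits B1=F, B2=T, B3=F, B4=S, B5=T, B6=F, B8=F, B9=E, B10=F, B11=E
test 2 (s=1, x=5) fires B1->F, B2->F, B4->S, B3->F, B5->T, B6->F, B9->S, B8->T; hits B1=F, B2=F, B3=F, B4=S, B5=T, B6=F, B8=T, B9=S
test 3 (s=9, x=2) fires B1->F, B2->T, B4->S, B3->F, B5->T, B6->T, B9->S, B8->T; hits B1=F, B2=T, B3=F, B4=S, B5=T, B6=T, B8=T, B9=S
test 4 (s=9, x=7) fires B1->F, B2->T, B4->S, B3->F, B5->T, B6->F, B9->S, B8->T; hits B1=F, B2=T, B3=F, B4=S, B5=T, B6=F, B8=T, B9=S
test 5 (s=3, x=7) fires B1->F, B2->F, B4->S, B3->F, B5->T, B6->F, B9->S, B8->T; hits B1=F, B2=F, B3=F, B4=S, B5=T, B6=F, B8=T, B9=S
test 6 (s=7, x=5) fires B1->F, B2->F, B4->S, B3->F, B5->T, B6->F, B9->S, B8->T; hits B1=F, B2=F, B3=F, B4=S, B5=T, B6=F, B8=T, B9=S
union over the pool: B1=F, B2=T, B2=F, B3=F, B4=S, B5=T, B6=T, B6=F, B8=T, B8=F, B9=S, B9=E, B10=F, B11=E
uncovered (8 of 22): B1=T, B3=T, B4=E, B5=F, B7=T, B7=F, B10=T, B11=S
Answer: B1=T, B3=T, B4=E, B5=F, B7=T, B7=F, B10=T, B11=S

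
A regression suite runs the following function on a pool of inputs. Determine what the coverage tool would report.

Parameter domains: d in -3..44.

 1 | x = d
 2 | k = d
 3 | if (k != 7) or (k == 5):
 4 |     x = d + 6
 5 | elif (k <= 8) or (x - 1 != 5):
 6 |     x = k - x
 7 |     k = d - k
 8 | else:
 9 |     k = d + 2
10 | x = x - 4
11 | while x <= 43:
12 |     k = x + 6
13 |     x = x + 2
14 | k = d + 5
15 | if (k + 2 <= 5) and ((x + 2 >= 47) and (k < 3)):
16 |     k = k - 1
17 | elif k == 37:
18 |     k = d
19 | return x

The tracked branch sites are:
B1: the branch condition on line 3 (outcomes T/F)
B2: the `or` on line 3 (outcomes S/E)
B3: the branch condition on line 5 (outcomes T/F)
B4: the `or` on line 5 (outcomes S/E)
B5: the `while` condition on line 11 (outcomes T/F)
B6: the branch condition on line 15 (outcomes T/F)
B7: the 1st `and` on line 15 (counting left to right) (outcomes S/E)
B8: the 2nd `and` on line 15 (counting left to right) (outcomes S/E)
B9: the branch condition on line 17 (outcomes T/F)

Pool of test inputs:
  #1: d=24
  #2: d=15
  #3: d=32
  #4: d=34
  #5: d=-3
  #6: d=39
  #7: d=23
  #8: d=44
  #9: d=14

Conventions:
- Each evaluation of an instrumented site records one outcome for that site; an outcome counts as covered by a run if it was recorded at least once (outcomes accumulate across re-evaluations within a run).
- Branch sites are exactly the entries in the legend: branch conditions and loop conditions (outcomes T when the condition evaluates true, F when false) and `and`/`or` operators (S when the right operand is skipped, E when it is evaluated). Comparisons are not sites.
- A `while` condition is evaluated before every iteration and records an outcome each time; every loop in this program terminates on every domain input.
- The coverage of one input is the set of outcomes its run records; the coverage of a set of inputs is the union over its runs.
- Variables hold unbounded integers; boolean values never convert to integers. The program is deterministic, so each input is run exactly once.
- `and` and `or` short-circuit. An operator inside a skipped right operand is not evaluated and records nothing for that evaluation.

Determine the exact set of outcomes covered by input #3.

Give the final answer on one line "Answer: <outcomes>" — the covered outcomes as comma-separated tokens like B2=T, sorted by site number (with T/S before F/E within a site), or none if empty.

Simulating input #3 (d=32) step by step:
  B2->S, B1->T, B5->T, B5->T, B5->T, B5->T, B5->T, B5->F, B7->S, B6->F
  B9->T
as a set, this run covers: B1=T, B2=S, B5=T, B5=F, B6=F, B7=S, B9=T

Answer: B1=T, B2=S, B5=T, B5=F, B6=F, B7=S, B9=T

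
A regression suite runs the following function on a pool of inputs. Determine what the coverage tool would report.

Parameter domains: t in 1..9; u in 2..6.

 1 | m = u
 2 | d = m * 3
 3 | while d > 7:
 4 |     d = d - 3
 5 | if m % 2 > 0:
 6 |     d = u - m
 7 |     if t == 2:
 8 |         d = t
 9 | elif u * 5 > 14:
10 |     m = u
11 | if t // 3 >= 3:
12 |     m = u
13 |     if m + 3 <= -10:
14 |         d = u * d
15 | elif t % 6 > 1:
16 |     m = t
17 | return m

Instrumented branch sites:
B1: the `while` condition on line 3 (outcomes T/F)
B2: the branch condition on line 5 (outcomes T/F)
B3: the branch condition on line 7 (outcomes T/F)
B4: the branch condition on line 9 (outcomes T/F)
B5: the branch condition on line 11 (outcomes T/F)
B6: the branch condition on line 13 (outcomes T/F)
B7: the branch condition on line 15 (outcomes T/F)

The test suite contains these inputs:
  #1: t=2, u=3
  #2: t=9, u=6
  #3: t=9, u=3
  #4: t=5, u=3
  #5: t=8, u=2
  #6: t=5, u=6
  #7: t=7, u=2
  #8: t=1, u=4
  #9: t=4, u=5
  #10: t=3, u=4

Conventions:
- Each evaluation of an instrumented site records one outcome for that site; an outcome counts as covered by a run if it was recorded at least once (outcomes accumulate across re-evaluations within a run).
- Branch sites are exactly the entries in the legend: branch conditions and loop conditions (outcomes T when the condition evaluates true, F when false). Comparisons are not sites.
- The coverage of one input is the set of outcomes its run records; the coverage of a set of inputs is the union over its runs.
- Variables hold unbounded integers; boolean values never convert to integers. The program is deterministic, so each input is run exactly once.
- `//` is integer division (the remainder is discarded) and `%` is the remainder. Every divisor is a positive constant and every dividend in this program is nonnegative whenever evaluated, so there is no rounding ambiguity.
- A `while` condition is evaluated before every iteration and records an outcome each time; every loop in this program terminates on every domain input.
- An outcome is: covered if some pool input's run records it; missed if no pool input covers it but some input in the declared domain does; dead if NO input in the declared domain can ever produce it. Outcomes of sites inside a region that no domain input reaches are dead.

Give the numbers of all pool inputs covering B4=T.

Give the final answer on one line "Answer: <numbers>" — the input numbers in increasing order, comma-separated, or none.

input #1 (t=2, u=3): does not record B4=T
input #2 (t=9, u=6): records B4=T
input #3 (t=9, u=3): does not record B4=T
input #4 (t=5, u=3): does not record B4=T
input #5 (t=8, u=2): does not record B4=T
input #6 (t=5, u=6): records B4=T
input #7 (t=7, u=2): does not record B4=T
input #8 (t=1, u=4): records B4=T
input #9 (t=4, u=5): does not record B4=T
input #10 (t=3, u=4): records B4=T

Answer: 2, 6, 8, 10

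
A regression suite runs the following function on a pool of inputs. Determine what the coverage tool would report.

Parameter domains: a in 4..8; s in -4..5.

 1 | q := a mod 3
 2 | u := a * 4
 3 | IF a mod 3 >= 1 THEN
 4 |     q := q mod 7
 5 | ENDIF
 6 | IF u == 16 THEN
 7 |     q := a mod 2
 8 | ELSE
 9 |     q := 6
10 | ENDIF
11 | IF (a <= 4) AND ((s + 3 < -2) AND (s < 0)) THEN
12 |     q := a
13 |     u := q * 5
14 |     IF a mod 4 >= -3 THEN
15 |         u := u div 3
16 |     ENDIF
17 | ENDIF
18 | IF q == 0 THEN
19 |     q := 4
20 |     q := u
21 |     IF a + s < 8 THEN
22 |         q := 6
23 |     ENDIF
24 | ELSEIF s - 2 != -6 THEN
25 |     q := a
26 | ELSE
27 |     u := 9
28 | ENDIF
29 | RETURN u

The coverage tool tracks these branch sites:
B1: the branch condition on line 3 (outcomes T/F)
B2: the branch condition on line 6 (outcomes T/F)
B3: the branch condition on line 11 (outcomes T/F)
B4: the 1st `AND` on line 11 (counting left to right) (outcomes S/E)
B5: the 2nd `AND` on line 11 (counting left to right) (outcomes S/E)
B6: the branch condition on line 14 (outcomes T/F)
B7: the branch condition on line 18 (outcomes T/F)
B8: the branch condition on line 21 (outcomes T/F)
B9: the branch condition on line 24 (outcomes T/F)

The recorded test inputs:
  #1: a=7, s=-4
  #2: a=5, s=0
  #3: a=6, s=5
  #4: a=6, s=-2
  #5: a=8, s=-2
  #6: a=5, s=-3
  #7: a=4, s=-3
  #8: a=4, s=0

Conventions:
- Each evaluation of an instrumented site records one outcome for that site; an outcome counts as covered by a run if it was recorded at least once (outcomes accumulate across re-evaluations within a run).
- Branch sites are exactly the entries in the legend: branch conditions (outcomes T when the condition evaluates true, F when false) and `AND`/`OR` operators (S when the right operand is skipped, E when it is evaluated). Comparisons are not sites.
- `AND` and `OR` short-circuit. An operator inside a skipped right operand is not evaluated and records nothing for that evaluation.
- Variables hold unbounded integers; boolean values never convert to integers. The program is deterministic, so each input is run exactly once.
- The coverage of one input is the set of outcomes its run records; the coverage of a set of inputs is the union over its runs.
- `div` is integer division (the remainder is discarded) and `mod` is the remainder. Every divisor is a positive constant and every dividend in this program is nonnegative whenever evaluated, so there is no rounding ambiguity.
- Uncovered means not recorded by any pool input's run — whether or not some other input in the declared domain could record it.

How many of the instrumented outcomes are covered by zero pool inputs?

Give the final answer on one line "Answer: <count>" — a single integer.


input #1, a=7, s=-4: events B1->T, B2->F, B4->S, B3->F, B7->F, B9->F; outcomes B1=T, B2=F, B3=F, B4=S, B7=F, B9=F
input #2, a=5, s=0: events B1->T, B2->F, B4->S, B3->F, B7->F, B9->T; outcomes B1=T, B2=F, B3=F, B4=S, B7=F, B9=T
input #3, a=6, s=5: events B1->F, B2->F, B4->S, B3->F, B7->F, B9->T; outcomes B1=F, B2=F, B3=F, B4=S, B7=F, B9=T
input #4, a=6, s=-2: events B1->F, B2->F, B4->S, B3->F, B7->F, B9->T; outcomes B1=F, B2=F, B3=F, B4=S, B7=F, B9=T
input #5, a=8, s=-2: events B1->T, B2->F, B4->S, B3->F, B7->F, B9->T; outcomes B1=T, B2=F, B3=F, B4=S, B7=F, B9=T
input #6, a=5, s=-3: events B1->T, B2->F, B4->S, B3->F, B7->F, B9->T; outcomes B1=T, B2=F, B3=F, B4=S, B7=F, B9=T
input #7, a=4, s=-3: events B1->T, B2->T, B4->E, B5->S, B3->F, B7->T, B8->T; outcomes B1=T, B2=T, B3=F, B4=E, B5=S, B7=T, B8=T
input #8, a=4, s=0: events B1->T, B2->T, B4->E, B5->S, B3->F, B7->T, B8->T; outcomes B1=T, B2=T, B3=F, B4=E, B5=S, B7=T, B8=T
union over the pool: B1=T, B1=F, B2=T, B2=F, B3=F, B4=S, B4=E, B5=S, B7=T, B7=F, B8=T, B9=T, B9=F
uncovered (5 of 18): B3=T, B5=E, B6=T, B6=F, B8=F
Answer: 5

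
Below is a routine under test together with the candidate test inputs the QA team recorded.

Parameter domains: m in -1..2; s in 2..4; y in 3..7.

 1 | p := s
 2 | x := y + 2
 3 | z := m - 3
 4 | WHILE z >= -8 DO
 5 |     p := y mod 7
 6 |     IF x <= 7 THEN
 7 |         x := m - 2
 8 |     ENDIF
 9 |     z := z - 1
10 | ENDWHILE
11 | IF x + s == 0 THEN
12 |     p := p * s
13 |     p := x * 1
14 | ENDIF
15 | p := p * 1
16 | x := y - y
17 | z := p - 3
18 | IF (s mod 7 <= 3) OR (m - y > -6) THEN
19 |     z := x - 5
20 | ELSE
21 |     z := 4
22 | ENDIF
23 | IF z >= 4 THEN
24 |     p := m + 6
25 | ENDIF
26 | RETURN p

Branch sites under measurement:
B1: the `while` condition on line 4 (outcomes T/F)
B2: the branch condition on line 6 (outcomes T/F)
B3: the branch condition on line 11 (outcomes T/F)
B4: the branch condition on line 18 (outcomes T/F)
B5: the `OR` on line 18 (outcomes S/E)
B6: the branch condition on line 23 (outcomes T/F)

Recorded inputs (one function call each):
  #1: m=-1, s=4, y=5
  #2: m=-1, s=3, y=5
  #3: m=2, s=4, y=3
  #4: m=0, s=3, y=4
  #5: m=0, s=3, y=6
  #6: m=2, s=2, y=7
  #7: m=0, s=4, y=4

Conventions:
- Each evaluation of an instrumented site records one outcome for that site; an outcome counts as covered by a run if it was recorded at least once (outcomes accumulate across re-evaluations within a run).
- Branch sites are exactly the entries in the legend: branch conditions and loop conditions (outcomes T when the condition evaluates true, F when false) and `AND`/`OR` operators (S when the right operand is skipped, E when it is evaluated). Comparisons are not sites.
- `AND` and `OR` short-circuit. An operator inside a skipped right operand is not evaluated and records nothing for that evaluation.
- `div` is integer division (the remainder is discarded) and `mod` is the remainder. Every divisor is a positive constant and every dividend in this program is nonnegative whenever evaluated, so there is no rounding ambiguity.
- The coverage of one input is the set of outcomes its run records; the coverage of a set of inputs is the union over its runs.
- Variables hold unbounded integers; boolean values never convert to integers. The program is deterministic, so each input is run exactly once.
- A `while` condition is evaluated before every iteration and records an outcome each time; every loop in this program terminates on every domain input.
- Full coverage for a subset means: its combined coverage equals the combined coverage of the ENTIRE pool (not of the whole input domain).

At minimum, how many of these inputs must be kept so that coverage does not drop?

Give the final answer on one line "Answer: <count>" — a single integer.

#1 (m=-1, s=4, y=5) -> B1->T, B2->T, B1->T, B2->T, B1->T, B2->T, B1->T, B2->T, B1->T, B2->T, B1->F, B3->F, B5->E, B4->F, ...; covered: B1=T, B1=F, B2=T, B3=F, B4=F, B5=E, B6=T
#2 (m=-1, s=3, y=5) -> B1->T, B2->T, B1->T, B2->T, B1->T, B2->T, B1->T, B2->T, B1->T, B2->T, B1->F, B3->T, B5->S, B4->T, ...; covered: B1=T, B1=F, B2=T, B3=T, B4=T, B5=S, B6=F
#3 (m=2, s=4, y=3) -> B1->T, B2->T, B1->T, B2->T, B1->T, B2->T, B1->T, B2->T, B1->T, B2->T, B1->T, B2->T, B1->T, B2->T, ...; covered: B1=T, B1=F, B2=T, B3=F, B4=T, B5=E, B6=F
#4 (m=0, s=3, y=4) -> B1->T, B2->T, B1->T, B2->T, B1->T, B2->T, B1->T, B2->T, B1->T, B2->T, B1->T, B2->T, B1->F, B3->F, ...; covered: B1=T, B1=F, B2=T, B3=F, B4=T, B5=S, B6=F
#5 (m=0, s=3, y=6) -> B1->T, B2->F, B1->T, B2->F, B1->T, B2->F, B1->T, B2->F, B1->T, B2->F, B1->T, B2->F, B1->F, B3->F, ...; covered: B1=T, B1=F, B2=F, B3=F, B4=T, B5=S, B6=F
#6 (m=2, s=2, y=7) -> B1->T, B2->F, B1->T, B2->F, B1->T, B2->F, B1->T, B2->F, B1->T, B2->F, B1->T, B2->F, B1->T, B2->F, ...; covered: B1=T, B1=F, B2=F, B3=F, B4=T, B5=S, B6=F
#7 (m=0, s=4, y=4) -> B1->T, B2->T, B1->T, B2->T, B1->T, B2->T, B1->T, B2->T, B1->T, B2->T, B1->T, B2->T, B1->F, B3->F, ...; covered: B1=T, B1=F, B2=T, B3=F, B4=T, B5=E, B6=F
union over all inputs: B1=T, B1=F, B2=T, B2=F, B3=T, B3=F, B4=T, B4=F, B5=S, B5=E, B6=T, B6=F (12 outcomes)
checked all size-1 subsets: none covers 12 outcomes (max 7/12)
checked all size-2 subsets: none covers 12 outcomes (max 11/12)
size 3: inputs {1, 2, 5} cover all 12 outcomes, and no lexicographically smaller subset of this size does

Answer: 3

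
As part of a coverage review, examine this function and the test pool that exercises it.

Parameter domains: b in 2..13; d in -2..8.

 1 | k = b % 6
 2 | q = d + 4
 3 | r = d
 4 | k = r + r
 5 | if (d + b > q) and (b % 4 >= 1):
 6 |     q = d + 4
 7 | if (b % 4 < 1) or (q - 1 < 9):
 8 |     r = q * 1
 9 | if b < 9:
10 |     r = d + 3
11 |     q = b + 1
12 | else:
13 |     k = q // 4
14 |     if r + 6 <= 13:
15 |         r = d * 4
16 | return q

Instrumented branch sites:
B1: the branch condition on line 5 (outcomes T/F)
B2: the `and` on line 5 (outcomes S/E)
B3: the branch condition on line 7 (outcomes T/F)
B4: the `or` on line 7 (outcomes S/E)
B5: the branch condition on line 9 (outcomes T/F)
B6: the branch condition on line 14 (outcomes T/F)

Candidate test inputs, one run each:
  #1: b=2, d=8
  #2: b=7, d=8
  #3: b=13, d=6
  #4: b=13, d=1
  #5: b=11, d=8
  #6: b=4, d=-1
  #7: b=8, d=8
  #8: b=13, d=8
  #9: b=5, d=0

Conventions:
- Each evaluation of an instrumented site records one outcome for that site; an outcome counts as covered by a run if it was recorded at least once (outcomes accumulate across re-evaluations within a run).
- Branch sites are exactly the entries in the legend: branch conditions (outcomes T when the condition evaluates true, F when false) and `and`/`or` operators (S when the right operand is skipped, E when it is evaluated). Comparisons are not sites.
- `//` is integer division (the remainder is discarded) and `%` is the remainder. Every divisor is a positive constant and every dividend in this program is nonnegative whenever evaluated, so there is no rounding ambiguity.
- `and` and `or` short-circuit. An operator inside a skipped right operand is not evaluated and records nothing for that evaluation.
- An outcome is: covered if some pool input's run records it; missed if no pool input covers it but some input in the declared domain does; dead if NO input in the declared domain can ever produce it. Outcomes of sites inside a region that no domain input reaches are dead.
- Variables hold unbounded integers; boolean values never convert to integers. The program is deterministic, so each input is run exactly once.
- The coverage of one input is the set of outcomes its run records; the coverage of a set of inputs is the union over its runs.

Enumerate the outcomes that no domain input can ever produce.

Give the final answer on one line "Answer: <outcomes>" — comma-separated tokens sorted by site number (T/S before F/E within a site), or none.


sweeping the full domain (132 inputs) for each outcome:
  reachable outcomes have witnesses, e.g. B1=T (e.g. b=5, d=-2), B1=F (e.g. b=2, d=-2), B2=S (e.g. b=2, d=-2), B2=E (e.g. b=5, d=-2)
Answer: none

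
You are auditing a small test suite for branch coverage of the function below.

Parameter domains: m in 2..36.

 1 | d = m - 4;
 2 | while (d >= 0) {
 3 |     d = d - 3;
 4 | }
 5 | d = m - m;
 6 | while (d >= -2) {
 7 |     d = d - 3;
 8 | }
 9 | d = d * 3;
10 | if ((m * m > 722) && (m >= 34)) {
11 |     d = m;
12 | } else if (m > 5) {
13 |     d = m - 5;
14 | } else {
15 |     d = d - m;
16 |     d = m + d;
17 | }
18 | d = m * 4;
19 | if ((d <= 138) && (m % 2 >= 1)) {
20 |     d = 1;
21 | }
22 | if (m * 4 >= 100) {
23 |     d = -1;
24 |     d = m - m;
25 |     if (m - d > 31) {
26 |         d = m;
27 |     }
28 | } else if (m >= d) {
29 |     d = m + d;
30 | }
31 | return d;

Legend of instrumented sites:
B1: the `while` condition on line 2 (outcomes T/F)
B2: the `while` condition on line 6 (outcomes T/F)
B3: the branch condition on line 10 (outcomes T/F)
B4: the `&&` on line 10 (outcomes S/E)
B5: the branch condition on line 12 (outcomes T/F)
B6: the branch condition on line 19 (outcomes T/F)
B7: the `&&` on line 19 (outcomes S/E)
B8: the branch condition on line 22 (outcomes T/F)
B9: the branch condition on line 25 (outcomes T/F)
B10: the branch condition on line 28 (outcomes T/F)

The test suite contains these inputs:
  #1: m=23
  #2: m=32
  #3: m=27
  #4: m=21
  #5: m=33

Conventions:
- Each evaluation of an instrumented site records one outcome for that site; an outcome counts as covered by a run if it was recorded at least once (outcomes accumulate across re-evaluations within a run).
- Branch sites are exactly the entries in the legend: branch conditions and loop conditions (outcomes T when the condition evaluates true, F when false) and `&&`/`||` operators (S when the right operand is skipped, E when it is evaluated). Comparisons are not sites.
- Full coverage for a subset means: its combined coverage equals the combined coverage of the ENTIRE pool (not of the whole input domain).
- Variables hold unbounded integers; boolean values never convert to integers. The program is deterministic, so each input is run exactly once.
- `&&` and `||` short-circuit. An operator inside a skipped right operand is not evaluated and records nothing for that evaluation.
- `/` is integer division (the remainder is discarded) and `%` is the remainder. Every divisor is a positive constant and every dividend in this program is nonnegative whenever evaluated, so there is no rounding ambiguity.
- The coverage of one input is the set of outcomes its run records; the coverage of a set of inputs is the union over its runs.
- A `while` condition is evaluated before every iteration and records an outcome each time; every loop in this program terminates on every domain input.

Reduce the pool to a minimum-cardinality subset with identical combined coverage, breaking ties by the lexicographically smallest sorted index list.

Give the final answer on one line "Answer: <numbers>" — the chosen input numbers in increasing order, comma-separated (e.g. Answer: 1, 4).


input #1, m=23: events B1->T, B1->T, B1->T, B1->T, B1->T, B1->T, B1->T, B1->F, B2->T, B2->F, B4->S, B3->F, B5->T, B7->E, ...; outcomes B1=T, B1=F, B2=T, B2=F, B3=F, B4=S, B5=T, B6=T, B7=E, B8=F, B10=T
input #2, m=32: events B1->T, B1->T, B1->T, B1->T, B1->T, B1->T, B1->T, B1->T, B1->T, B1->T, B1->F, B2->T, B2->F, B4->E, ...; outcomes B1=T, B1=F, B2=T, B2=F, B3=F, B4=E, B5=T, B6=F, B7=E, B8=T, B9=T
input #3, m=27: events B1->T, B1->T, B1->T, B1->T, B1->T, B1->T, B1->T, B1->T, B1->F, B2->T, B2->F, B4->E, B3->F, B5->T, ...; outcomes B1=T, B1=F, B2=T, B2=F, B3=F, B4=E, B5=T, B6=T, B7=E, B8=T, B9=F
input #4, m=21: events B1->T, B1->T, B1->T, B1->T, B1->T, B1->T, B1->F, B2->T, B2->F, B4->S, B3->F, B5->T, B7->E, B6->T, ...; outcomes B1=T, B1=F, B2=T, B2=F, B3=F, B4=S, B5=T, B6=T, B7=E, B8=F, B10=T
input #5, m=33: events B1->T, B1->T, B1->T, B1->T, B1->T, B1->T, B1->T, B1->T, B1->T, B1->T, B1->F, B2->T, B2->F, B4->E, ...; outcomes B1=T, B1=F, B2=T, B2=F, B3=F, B4=E, B5=T, B6=T, B7=E, B8=T, B9=T
union over all inputs: B1=T, B1=F, B2=T, B2=F, B3=F, B4=S, B4=E, B5=T, B6=T, B6=F, B7=E, B8=T, B8=F, B9=T, B9=F, B10=T (16 outcomes)
every size-1 subset falls short of the 16 outcomes (best: 11/16)
every size-2 subset falls short of the 16 outcomes (best: 15/16)
at size 3, {1, 2, 3} reaches all 16 outcomes; every lexicographically earlier size-3 subset fails
Answer: 1, 2, 3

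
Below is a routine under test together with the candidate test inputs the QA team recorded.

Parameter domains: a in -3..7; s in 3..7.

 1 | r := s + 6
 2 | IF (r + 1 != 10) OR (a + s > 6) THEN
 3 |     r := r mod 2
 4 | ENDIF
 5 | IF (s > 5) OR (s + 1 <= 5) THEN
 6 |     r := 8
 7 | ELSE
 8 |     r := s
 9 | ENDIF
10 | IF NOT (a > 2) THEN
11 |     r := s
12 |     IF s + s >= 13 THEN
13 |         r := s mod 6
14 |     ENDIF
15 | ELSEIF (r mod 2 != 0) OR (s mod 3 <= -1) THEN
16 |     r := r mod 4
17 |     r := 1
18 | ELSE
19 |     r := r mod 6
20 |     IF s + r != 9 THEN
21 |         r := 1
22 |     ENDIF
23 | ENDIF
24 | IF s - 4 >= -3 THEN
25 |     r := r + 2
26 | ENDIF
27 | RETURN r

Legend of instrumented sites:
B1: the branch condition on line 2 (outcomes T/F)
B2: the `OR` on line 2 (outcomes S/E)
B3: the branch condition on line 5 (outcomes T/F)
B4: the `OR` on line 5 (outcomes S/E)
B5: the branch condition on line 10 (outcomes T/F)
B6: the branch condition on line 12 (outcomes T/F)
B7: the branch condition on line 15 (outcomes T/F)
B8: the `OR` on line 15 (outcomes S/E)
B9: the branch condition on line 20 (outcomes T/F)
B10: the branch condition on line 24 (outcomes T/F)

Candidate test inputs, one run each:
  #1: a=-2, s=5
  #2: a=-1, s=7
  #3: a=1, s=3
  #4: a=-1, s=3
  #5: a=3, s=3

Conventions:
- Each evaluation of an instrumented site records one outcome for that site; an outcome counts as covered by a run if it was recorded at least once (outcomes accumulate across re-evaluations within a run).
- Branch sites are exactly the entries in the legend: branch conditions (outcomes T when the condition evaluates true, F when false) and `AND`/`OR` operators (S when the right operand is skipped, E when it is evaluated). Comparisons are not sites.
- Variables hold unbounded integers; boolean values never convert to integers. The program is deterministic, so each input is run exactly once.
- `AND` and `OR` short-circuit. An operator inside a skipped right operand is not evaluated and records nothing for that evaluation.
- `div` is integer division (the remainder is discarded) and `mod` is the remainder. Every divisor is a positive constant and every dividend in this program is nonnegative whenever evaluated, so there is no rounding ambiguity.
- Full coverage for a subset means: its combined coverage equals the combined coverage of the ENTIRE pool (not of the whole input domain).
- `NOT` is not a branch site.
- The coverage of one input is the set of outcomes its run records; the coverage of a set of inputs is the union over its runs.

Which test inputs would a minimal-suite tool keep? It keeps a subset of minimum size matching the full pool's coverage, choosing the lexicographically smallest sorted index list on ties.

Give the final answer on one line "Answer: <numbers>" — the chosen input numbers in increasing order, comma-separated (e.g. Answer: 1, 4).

run #1 (a=-2, s=5) records B1=T, B2=S, B3=F, B4=E, B5=T, B6=F, B10=T
run #2 (a=-1, s=7) records B1=T, B2=S, B3=T, B4=S, B5=T, B6=T, B10=T
run #3 (a=1, s=3) records B1=F, B2=E, B3=T, B4=E, B5=T, B6=F, B10=T
run #4 (a=-1, s=3) records B1=F, B2=E, B3=T, B4=E, B5=T, B6=F, B10=T
run #5 (a=3, s=3) records B1=F, B2=E, B3=T, B4=E, B5=F, B7=F, B8=E, B9=T, B10=T
the full pool covers 16 outcomes: B1=T, B1=F, B2=S, B2=E, B3=T, B3=F, B4=S, B4=E, B5=T, B5=F, B6=T, B6=F, B7=F, B8=E, B9=T, B10=T
checked all size-1 subsets: none covers 16 outcomes (max 9/16)
checked all size-2 subsets: none covers 16 outcomes (max 14/16)
the canonical winner is {1, 2, 5}: size 3, full 16-outcome coverage, earliest index list among size-3 covers

Answer: 1, 2, 5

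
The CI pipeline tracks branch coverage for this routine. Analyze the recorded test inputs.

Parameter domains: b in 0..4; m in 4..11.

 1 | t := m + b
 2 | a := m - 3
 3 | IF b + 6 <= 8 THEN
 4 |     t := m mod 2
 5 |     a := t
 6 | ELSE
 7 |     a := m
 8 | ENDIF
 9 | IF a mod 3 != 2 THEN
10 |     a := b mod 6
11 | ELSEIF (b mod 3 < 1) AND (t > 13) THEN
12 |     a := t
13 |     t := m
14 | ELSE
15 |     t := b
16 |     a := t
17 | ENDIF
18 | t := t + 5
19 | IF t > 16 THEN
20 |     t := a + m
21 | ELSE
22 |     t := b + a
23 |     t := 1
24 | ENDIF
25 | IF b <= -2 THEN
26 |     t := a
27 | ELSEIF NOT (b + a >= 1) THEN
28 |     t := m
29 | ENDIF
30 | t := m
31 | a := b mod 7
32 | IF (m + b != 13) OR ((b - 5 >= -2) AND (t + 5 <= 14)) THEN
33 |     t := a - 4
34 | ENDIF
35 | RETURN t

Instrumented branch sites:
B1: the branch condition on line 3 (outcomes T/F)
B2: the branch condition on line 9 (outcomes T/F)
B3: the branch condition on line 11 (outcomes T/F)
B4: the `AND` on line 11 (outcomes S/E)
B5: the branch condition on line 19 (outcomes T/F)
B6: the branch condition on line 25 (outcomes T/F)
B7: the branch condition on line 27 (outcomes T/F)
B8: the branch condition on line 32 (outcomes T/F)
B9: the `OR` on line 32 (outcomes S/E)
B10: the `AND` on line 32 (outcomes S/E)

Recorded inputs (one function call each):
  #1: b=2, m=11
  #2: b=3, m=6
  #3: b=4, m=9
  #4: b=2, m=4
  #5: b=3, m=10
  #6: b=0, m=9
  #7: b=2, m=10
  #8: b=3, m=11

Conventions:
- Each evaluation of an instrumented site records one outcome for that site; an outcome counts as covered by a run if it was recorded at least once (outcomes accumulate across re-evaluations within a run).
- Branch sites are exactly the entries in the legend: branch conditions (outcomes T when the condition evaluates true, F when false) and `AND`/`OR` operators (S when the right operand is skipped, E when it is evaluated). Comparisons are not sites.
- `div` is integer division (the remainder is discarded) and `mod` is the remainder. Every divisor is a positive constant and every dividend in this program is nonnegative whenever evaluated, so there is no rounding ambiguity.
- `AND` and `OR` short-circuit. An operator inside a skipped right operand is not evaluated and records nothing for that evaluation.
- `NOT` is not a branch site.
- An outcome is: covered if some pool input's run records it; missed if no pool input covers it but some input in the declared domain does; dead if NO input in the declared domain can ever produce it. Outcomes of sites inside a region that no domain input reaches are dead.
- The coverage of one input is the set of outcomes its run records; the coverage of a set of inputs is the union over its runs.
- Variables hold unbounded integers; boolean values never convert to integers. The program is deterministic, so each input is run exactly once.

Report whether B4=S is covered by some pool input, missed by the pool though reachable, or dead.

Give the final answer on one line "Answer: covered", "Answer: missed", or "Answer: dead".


no pool input records B4=S
but domain input (b=4, m=5) does record it -> reachable, so missed
Answer: missed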